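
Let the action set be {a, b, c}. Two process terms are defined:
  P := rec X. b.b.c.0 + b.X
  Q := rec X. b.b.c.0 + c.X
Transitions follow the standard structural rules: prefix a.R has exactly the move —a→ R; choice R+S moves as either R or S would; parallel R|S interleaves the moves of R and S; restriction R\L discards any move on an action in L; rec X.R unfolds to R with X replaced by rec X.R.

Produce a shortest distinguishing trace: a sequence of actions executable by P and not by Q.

bbb

LTS(P): 4 reachable states
  p0 = rec X. b.b.c.0 + b.X → ··b··> p0, ··b··> p1
  p1 = b.c.0 → ··b··> p2
  p2 = c.0 → ··c··> p3
  p3 = 0 → deadlocked
LTS(Q): 4 reachable states
  q0 = rec X. b.b.c.0 + c.X → ··b··> q1, ··c··> q0
  q1 = b.c.0 → ··b··> q2
  q2 = c.0 → ··c··> q3
  q3 = 0 → deadlocked
Run σ = ⟨bbb⟩ on P: start {p0}
  step 1 (b): {p0, p1}
  step 2 (b): {p0, p1, p2}
  step 3 (b): {p0, p1, p2}
  ✓ P
Run σ = ⟨bbb⟩ on Q: start {q0}
  step 1 (b): {q1}
  step 2 (b): {q2}
  step 3 (b): no successor for Q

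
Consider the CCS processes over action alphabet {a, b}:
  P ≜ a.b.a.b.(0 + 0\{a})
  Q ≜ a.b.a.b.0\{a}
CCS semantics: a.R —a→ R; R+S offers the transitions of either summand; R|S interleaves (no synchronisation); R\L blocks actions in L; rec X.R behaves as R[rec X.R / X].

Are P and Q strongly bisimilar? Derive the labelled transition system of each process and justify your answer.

YES

P's transition system — 5 states:
  s0 = a.b.a.b.(0 + 0\{a}) has moves —a→ s1
  s1 = b.a.b.(0 + 0\{a}) has moves —b→ s2
  s2 = a.b.(0 + 0\{a}) has moves —a→ s3
  s3 = b.(0 + 0\{a}) has moves —b→ s4
  s4 = 0 + 0\{a} has moves deadlocked
Q's transition system — 5 states:
  t0 = a.b.a.b.0\{a} has moves —a→ t1
  t1 = b.a.b.0\{a} has moves —b→ t2
  t2 = a.b.0\{a} has moves —a→ t3
  t3 = b.0\{a} has moves —b→ t4
  t4 = 0\{a} has moves deadlocked
Coarsest stable partition (strong bisimilarity classes):
  B0 = {s0, t0}
  B1 = {s1, t1}
  B2 = {s2, t2}
  B3 = {s3, t3}
  B4 = {s4, t4}
s0 ∈ B0, t0 ∈ B0 → same block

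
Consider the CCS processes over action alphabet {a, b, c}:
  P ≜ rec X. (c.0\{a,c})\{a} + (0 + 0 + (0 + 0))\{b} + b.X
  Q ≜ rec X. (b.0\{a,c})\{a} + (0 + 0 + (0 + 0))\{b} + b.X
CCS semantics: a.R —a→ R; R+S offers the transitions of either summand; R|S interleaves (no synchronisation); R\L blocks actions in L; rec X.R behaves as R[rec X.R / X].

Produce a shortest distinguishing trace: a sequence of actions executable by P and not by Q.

c

Reachable graph of P (2 states):
  p0 = rec X. (c.0\{a,c})\{a} + (0 + 0 + (0 + 0))\{b} + b.X → =b=> p0, =c=> p1
  p1 = 0\{a,c}\{a} → ·
Reachable graph of Q (2 states):
  q0 = rec X. (b.0\{a,c})\{a} + (0 + 0 + (0 + 0))\{b} + b.X → =b=> q0, =b=> q1
  q1 = 0\{a,c}\{a} → ·
Trace ⟨c⟩ through P, begin at {p0}:
  [1] c ⇒ {p1}
  — P admits the full trace.
Trace ⟨c⟩ through Q, begin at {q0}:
  [1] c ⇒ ∅ (Q stuck)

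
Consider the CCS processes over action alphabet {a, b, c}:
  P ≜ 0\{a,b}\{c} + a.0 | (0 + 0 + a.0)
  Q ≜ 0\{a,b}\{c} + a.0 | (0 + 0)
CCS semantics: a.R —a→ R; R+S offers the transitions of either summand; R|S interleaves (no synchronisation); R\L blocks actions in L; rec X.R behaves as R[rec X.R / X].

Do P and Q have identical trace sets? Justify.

NO — witness ⟨aa⟩

LTS(P): 4 reachable states
  p0 = 0\{a,b}\{c} + a.0 | (0 + 0 + a.0) → =a=> p1, =a=> p2
  p1 = 0 | (0 + 0 + a.0) → =a=> p3
  p2 = a.0 | 0 → =a=> p3
  p3 = 0 | 0 → ∅
LTS(Q): 2 reachable states
  q0 = 0\{a,b}\{c} + a.0 | (0 + 0) → =a=> q1
  q1 = 0 | (0 + 0) → ∅
Executing aa from P (initial set {p0}):
  after a @ step 1: {p1, p2}
  after a @ step 2: {p3}
  P completes σ.
Executing aa from Q (initial set {q0}):
  after a @ step 1: {q1}
  after a @ step 2: no successor for Q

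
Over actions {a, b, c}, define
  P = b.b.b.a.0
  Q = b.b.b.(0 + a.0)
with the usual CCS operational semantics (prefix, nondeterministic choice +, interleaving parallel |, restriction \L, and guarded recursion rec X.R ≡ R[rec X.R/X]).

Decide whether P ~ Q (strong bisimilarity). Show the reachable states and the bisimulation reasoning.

P's transition system — 5 states:
  u0 = b.b.b.a.0 ⊢ =b=> u1
  u1 = b.b.a.0 ⊢ =b=> u2
  u2 = b.a.0 ⊢ =b=> u3
  u3 = a.0 ⊢ =a=> u4
  u4 = 0 ⊢ (no moves)
Q's transition system — 5 states:
  v0 = b.b.b.(0 + a.0) ⊢ =b=> v1
  v1 = b.b.(0 + a.0) ⊢ =b=> v2
  v2 = b.(0 + a.0) ⊢ =b=> v3
  v3 = 0 + a.0 ⊢ =a=> v4
  v4 = 0 ⊢ (no moves)
Bisimilarity quotient blocks:
  B0 = {u0, v0}
  B1 = {u1, v1}
  B2 = {u2, v2}
  B3 = {u3, v3}
  B4 = {u4, v4}
u0 ∈ B0, v0 ∈ B0 → same block

YES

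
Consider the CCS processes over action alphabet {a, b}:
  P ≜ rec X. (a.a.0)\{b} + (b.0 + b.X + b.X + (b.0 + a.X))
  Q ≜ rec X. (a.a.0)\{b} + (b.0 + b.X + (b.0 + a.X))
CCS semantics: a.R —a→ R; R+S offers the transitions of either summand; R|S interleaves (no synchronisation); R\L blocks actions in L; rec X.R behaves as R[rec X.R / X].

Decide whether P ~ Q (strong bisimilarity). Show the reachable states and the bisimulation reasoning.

LTS(P): 4 reachable states
  s0 = rec X. (a.a.0)\{b} + (b.0 + b.X + b.X + (b.0 + a.X)) | =a=> s0, =a=> s1, =b=> s0, =b=> s2
  s1 = (a.0)\{b} | =a=> s3
  s2 = 0 | ·
  s3 = 0\{b} | ·
LTS(Q): 4 reachable states
  t0 = rec X. (a.a.0)\{b} + (b.0 + b.X + (b.0 + a.X)) | =a=> t0, =a=> t1, =b=> t0, =b=> t2
  t1 = (a.0)\{b} | =a=> t3
  t2 = 0 | ·
  t3 = 0\{b} | ·
Partition-refinement fixed point:
  B0 = {s0, t0}
  B1 = {s1, t1}
  B2 = {s2, s3, t2, t3}
s0 ∈ B0, t0 ∈ B0 → same block

YES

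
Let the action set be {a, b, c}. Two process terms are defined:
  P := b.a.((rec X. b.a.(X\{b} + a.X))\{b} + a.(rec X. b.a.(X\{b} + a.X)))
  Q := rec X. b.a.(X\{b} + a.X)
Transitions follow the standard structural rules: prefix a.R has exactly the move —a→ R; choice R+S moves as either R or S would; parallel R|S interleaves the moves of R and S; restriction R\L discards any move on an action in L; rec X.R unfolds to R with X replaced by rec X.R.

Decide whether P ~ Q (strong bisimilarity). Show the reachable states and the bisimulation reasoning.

YES

P's transition system — 4 states:
  u0 = b.a.((rec X. b.a.(X\{b} + a.X))\{b} + a.(rec X. b.a.(X\{b} + a.X))) :: --b--▸ u1
  u1 = a.((rec X. b.a.(X\{b} + a.X))\{b} + a.(rec X. b.a.(X\{b} + a.X))) :: --a--▸ u2
  u2 = (rec X. b.a.(X\{b} + a.X))\{b} + a.(rec X. b.a.(X\{b} + a.X)) :: --a--▸ u3
  u3 = rec X. b.a.(X\{b} + a.X) :: --b--▸ u1
Q's transition system — 3 states:
  v0 = rec X. b.a.(X\{b} + a.X) :: --b--▸ v1
  v1 = a.((rec X. b.a.(X\{b} + a.X))\{b} + a.(rec X. b.a.(X\{b} + a.X))) :: --a--▸ v2
  v2 = (rec X. b.a.(X\{b} + a.X))\{b} + a.(rec X. b.a.(X\{b} + a.X)) :: --a--▸ v0
Coarsest stable partition (strong bisimilarity classes):
  B0 = {u0, u3, v0}
  B1 = {u1, v1}
  B2 = {u2, v2}
u0 ∈ B0, v0 ∈ B0 → same block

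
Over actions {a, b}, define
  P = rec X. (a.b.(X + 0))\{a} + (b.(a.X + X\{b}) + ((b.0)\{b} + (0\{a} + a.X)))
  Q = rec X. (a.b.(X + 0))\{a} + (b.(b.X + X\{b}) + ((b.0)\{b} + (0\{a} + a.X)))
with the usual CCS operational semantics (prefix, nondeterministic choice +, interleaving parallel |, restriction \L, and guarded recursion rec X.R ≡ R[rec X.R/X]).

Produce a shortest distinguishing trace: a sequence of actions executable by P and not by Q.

Reachable graph of P (3 states):
  m0 = rec X. (a.b.(X + 0))\{a} + (b.(a.X + X\{b}) + ((b.0)\{b} + (0\{a} + a.X))) has moves --a--▸ m0, --b--▸ m1
  m1 = a.(rec X. (a.b.(X + 0))\{a} + (b.(a.X + X\{b}) + ((b.0)\{b} + (0\{a} + a.X)))) + (rec X. (a.b.(X + 0))\{a} + (b.(a.X + X\{b}) + ((b.0)\{b} + (0\{a} + a.X))))\{b} has moves --a--▸ m0, --a--▸ m2
  m2 = (rec X. (a.b.(X + 0))\{a} + (b.(a.X + X\{b}) + ((b.0)\{b} + (0\{a} + a.X))))\{b} has moves --a--▸ m2
Reachable graph of Q (3 states):
  n0 = rec X. (a.b.(X + 0))\{a} + (b.(b.X + X\{b}) + ((b.0)\{b} + (0\{a} + a.X))) has moves --a--▸ n0, --b--▸ n1
  n1 = b.(rec X. (a.b.(X + 0))\{a} + (b.(b.X + X\{b}) + ((b.0)\{b} + (0\{a} + a.X)))) + (rec X. (a.b.(X + 0))\{a} + (b.(b.X + X\{b}) + ((b.0)\{b} + (0\{a} + a.X))))\{b} has moves --a--▸ n2, --b--▸ n0
  n2 = (rec X. (a.b.(X + 0))\{a} + (b.(b.X + X\{b}) + ((b.0)\{b} + (0\{a} + a.X))))\{b} has moves --a--▸ n2
Trace ⟨bab⟩ through P, begin at {m0}:
  after b @ step 1: {m1}
  after a @ step 2: {m0, m2}
  after b @ step 3: {m1}
  ✓ P
Trace ⟨bab⟩ through Q, begin at {n0}:
  after b @ step 1: {n1}
  after a @ step 2: {n2}
  after b @ step 3: ∅ (Q stuck)

bab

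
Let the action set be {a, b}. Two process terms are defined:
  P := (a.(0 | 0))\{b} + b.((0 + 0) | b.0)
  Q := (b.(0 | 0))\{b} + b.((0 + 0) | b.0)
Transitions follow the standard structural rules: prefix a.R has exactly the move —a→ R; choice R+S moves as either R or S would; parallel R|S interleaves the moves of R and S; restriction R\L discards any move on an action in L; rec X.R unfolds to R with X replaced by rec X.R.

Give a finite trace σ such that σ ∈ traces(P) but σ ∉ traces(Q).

LTS(P): 4 reachable states
  u0 = (a.(0 | 0))\{b} + b.((0 + 0) | b.0) ⊢ --a--▸ u1, --b--▸ u2
  u1 = (0 | 0)\{b} ⊢ ∅
  u2 = (0 + 0) | b.0 ⊢ --b--▸ u3
  u3 = (0 + 0) | 0 ⊢ ∅
LTS(Q): 3 reachable states
  v0 = (b.(0 | 0))\{b} + b.((0 + 0) | b.0) ⊢ --b--▸ v1
  v1 = (0 + 0) | b.0 ⊢ --b--▸ v2
  v2 = (0 + 0) | 0 ⊢ ∅
Trace ⟨a⟩ through P, begin at {u0}:
  [1] a ⇒ {u1}
  ✓ P
Trace ⟨a⟩ through Q, begin at {v0}:
  [1] a ⇒ ∅  — Q cannot continue

a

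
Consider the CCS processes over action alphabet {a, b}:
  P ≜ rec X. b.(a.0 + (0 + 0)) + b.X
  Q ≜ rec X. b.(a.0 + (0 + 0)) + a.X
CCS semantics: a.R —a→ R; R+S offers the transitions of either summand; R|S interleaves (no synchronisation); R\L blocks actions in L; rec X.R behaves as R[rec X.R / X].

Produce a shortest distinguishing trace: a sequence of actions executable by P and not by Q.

bb

Reachable graph of P (3 states):
  s0 = rec X. b.(a.0 + (0 + 0)) + b.X → -b-> s0, -b-> s1
  s1 = a.0 + (0 + 0) → -a-> s2
  s2 = 0 → ∅
Reachable graph of Q (3 states):
  t0 = rec X. b.(a.0 + (0 + 0)) + a.X → -a-> t0, -b-> t1
  t1 = a.0 + (0 + 0) → -a-> t2
  t2 = 0 → ∅
Executing bb from P (initial set {s0}):
  step 1 (b): {s0, s1}
  step 2 (b): {s0, s1}
  — P admits the full trace.
Executing bb from Q (initial set {t0}):
  step 1 (b): {t1}
  step 2 (b): no successor for Q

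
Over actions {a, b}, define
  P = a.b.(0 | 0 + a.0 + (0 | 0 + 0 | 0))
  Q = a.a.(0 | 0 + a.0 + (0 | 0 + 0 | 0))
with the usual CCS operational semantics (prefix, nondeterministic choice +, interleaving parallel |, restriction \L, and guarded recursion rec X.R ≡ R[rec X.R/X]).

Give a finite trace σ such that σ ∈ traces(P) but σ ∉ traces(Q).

P's transition system — 4 states:
  s0 = a.b.(0 | 0 + a.0 + (0 | 0 + 0 | 0)) has moves ··a··> s1
  s1 = b.(0 | 0 + a.0 + (0 | 0 + 0 | 0)) has moves ··b··> s2
  s2 = 0 | 0 + a.0 + (0 | 0 + 0 | 0) has moves ··a··> s3
  s3 = 0 has moves (no moves)
Q's transition system — 4 states:
  t0 = a.a.(0 | 0 + a.0 + (0 | 0 + 0 | 0)) has moves ··a··> t1
  t1 = a.(0 | 0 + a.0 + (0 | 0 + 0 | 0)) has moves ··a··> t2
  t2 = 0 | 0 + a.0 + (0 | 0 + 0 | 0) has moves ··a··> t3
  t3 = 0 has moves (no moves)
Trace ⟨ab⟩ through P, begin at {s0}:
  [1] a ⇒ {s1}
  [2] b ⇒ {s2}
  ✓ P
Trace ⟨ab⟩ through Q, begin at {t0}:
  [1] a ⇒ {t1}
  [2] b ⇒ ∅  — Q cannot continue

ab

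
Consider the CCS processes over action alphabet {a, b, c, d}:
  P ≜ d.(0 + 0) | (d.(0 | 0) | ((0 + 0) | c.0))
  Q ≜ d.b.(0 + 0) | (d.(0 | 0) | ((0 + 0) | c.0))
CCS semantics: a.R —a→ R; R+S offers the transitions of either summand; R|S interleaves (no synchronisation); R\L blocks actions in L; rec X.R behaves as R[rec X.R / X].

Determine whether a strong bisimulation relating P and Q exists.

not bisimilar

P's transition system — 8 states:
  m0 = d.(0 + 0) | (d.(0 | 0) | ((0 + 0) | c.0)) has moves --c--▸ m1, --d--▸ m2, --d--▸ m3
  m1 = d.(0 + 0) | (d.(0 | 0) | ((0 + 0) | 0)) has moves --d--▸ m4, --d--▸ m5
  m2 = (0 + 0) | (d.(0 | 0) | ((0 + 0) | c.0)) has moves --c--▸ m4, --d--▸ m6
  m3 = d.(0 + 0) | (0 | 0 | ((0 + 0) | c.0)) has moves --c--▸ m5, --d--▸ m6
  m4 = (0 + 0) | (d.(0 | 0) | ((0 + 0) | 0)) has moves --d--▸ m7
  m5 = d.(0 + 0) | (0 | 0 | ((0 + 0) | 0)) has moves --d--▸ m7
  m6 = (0 + 0) | (0 | 0 | ((0 + 0) | c.0)) has moves --c--▸ m7
  m7 = (0 + 0) | (0 | 0 | ((0 + 0) | 0)) has moves ∅
Q's transition system — 12 states:
  n0 = d.b.(0 + 0) | (d.(0 | 0) | ((0 + 0) | c.0)) has moves --c--▸ n1, --d--▸ n2, --d--▸ n3
  n1 = d.b.(0 + 0) | (d.(0 | 0) | ((0 + 0) | 0)) has moves --d--▸ n4, --d--▸ n5
  n2 = b.(0 + 0) | (d.(0 | 0) | ((0 + 0) | c.0)) has moves --b--▸ n6, --c--▸ n4, --d--▸ n7
  n3 = d.b.(0 + 0) | (0 | 0 | ((0 + 0) | c.0)) has moves --c--▸ n5, --d--▸ n7
  n4 = b.(0 + 0) | (d.(0 | 0) | ((0 + 0) | 0)) has moves --b--▸ n8, --d--▸ n9
  n5 = d.b.(0 + 0) | (0 | 0 | ((0 + 0) | 0)) has moves --d--▸ n9
  n6 = (0 + 0) | (d.(0 | 0) | ((0 + 0) | c.0)) has moves --c--▸ n8, --d--▸ n10
  n7 = b.(0 + 0) | (0 | 0 | ((0 + 0) | c.0)) has moves --b--▸ n10, --c--▸ n9
  n8 = (0 + 0) | (d.(0 | 0) | ((0 + 0) | 0)) has moves --d--▸ n11
  n9 = b.(0 + 0) | (0 | 0 | ((0 + 0) | 0)) has moves --b--▸ n11
  n10 = (0 + 0) | (0 | 0 | ((0 + 0) | c.0)) has moves --c--▸ n11
  n11 = (0 + 0) | (0 | 0 | ((0 + 0) | 0)) has moves ∅
Bisimilarity quotient blocks:
  B0 = {m0}
  B1 = {m1}
  B2 = {m4, m5, n8}
  B3 = {m7, n11}
  B4 = {m2, m3, n6}
  B5 = {m6, n10}
  B6 = {n0}
  B7 = {n1}
  B8 = {n4}
  B9 = {n9}
  B10 = {n5}
  B11 = {n2}
  B12 = {n7}
  B13 = {n3}
m0 ∈ B0, n0 ∈ B6 → different blocks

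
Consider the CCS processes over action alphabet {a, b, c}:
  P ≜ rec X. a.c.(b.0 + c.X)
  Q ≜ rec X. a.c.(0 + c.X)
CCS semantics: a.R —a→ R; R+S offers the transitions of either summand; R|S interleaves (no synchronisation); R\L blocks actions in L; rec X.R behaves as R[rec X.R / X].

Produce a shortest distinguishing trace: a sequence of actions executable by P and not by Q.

LTS(P): 4 reachable states
  p0 = rec X. a.c.(b.0 + c.X) ⊢ --a--▸ p1
  p1 = c.(b.0 + c.(rec X. a.c.(b.0 + c.X))) ⊢ --c--▸ p2
  p2 = b.0 + c.(rec X. a.c.(b.0 + c.X)) ⊢ --b--▸ p3, --c--▸ p0
  p3 = 0 ⊢ deadlocked
LTS(Q): 3 reachable states
  q0 = rec X. a.c.(0 + c.X) ⊢ --a--▸ q1
  q1 = c.(0 + c.(rec X. a.c.(0 + c.X))) ⊢ --c--▸ q2
  q2 = 0 + c.(rec X. a.c.(0 + c.X)) ⊢ --c--▸ q0
Trace ⟨acb⟩ through P, begin at {p0}:
  [1] a ⇒ {p1}
  [2] c ⇒ {p2}
  [3] b ⇒ {p3}
  P completes σ.
Trace ⟨acb⟩ through Q, begin at {q0}:
  [1] a ⇒ {q1}
  [2] c ⇒ {q2}
  [3] b ⇒ no successor for Q

acb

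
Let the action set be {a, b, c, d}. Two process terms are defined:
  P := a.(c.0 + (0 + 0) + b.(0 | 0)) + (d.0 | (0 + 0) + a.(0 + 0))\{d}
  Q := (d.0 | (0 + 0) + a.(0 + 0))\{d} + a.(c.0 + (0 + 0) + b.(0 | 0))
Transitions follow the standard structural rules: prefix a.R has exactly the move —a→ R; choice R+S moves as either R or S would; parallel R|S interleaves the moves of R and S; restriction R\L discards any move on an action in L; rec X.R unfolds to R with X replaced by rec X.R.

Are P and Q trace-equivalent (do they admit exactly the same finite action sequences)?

P's transition system — 5 states:
  p0 = a.(c.0 + (0 + 0) + b.(0 | 0)) + (d.0 | (0 + 0) + a.(0 + 0))\{d} has moves =a=> p1, =a=> p2
  p1 = (0 + 0)\{d} has moves ∅
  p2 = c.0 + (0 + 0) + b.(0 | 0) has moves =b=> p3, =c=> p4
  p3 = 0 | 0 has moves ∅
  p4 = 0 has moves ∅
Q's transition system — 5 states:
  q0 = (d.0 | (0 + 0) + a.(0 + 0))\{d} + a.(c.0 + (0 + 0) + b.(0 | 0)) has moves =a=> q1, =a=> q2
  q1 = (0 + 0)\{d} has moves ∅
  q2 = c.0 + (0 + 0) + b.(0 | 0) has moves =b=> q3, =c=> q4
  q3 = 0 | 0 has moves ∅
  q4 = 0 has moves ∅
Coarsest stable partition (strong bisimilarity classes):
  B0 = {p0, q0}
  B1 = {p1, p3, p4, q1, q3, q4}
  B2 = {p2, q2}
p0 ∈ B0, q0 ∈ B0 → same block
Bisimilar ⇒ trace-equivalent.

YES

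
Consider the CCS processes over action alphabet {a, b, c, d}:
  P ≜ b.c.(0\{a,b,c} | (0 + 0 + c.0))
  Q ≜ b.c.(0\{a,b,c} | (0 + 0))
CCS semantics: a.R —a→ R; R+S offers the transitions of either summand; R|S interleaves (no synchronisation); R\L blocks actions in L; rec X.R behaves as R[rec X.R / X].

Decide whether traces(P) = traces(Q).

NO — witness ⟨bcc⟩

Reachable graph of P (4 states):
  s0 = b.c.(0\{a,b,c} | (0 + 0 + c.0)) ⊢ --b--▸ s1
  s1 = c.(0\{a,b,c} | (0 + 0 + c.0)) ⊢ --c--▸ s2
  s2 = 0\{a,b,c} | (0 + 0 + c.0) ⊢ --c--▸ s3
  s3 = 0\{a,b,c} | 0 ⊢ ·
Reachable graph of Q (3 states):
  t0 = b.c.(0\{a,b,c} | (0 + 0)) ⊢ --b--▸ t1
  t1 = c.(0\{a,b,c} | (0 + 0)) ⊢ --c--▸ t2
  t2 = 0\{a,b,c} | (0 + 0) ⊢ ·
Executing bcc from P (initial set {s0}):
  after b @ step 1: {s1}
  after c @ step 2: {s2}
  after c @ step 3: {s3}
  — P admits the full trace.
Executing bcc from Q (initial set {t0}):
  after b @ step 1: {t1}
  after c @ step 2: {t2}
  after c @ step 3: ∅  — Q cannot continue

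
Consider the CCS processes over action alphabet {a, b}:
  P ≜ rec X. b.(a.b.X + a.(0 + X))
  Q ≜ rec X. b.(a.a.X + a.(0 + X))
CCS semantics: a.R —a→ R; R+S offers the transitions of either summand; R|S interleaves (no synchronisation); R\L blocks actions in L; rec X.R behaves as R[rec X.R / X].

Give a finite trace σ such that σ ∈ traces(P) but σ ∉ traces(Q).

babb

Reachable graph of P (4 states):
  m0 = rec X. b.(a.b.X + a.(0 + X)) → -b-> m1
  m1 = a.b.(rec X. b.(a.b.X + a.(0 + X))) + a.(0 + (rec X. b.(a.b.X + a.(0 + X)))) → -a-> m2, -a-> m3
  m2 = 0 + (rec X. b.(a.b.X + a.(0 + X))) → -b-> m1
  m3 = b.(rec X. b.(a.b.X + a.(0 + X))) → -b-> m0
Reachable graph of Q (4 states):
  n0 = rec X. b.(a.a.X + a.(0 + X)) → -b-> n1
  n1 = a.a.(rec X. b.(a.a.X + a.(0 + X))) + a.(0 + (rec X. b.(a.a.X + a.(0 + X)))) → -a-> n2, -a-> n3
  n2 = 0 + (rec X. b.(a.a.X + a.(0 + X))) → -b-> n1
  n3 = a.(rec X. b.(a.a.X + a.(0 + X))) → -a-> n0
Trace ⟨babb⟩ through P, begin at {m0}:
  after b @ step 1: {m1}
  after a @ step 2: {m2, m3}
  after b @ step 3: {m0, m1}
  after b @ step 4: {m1}
  P completes σ.
Trace ⟨babb⟩ through Q, begin at {n0}:
  after b @ step 1: {n1}
  after a @ step 2: {n2, n3}
  after b @ step 3: {n1}
  after b @ step 4: no successor for Q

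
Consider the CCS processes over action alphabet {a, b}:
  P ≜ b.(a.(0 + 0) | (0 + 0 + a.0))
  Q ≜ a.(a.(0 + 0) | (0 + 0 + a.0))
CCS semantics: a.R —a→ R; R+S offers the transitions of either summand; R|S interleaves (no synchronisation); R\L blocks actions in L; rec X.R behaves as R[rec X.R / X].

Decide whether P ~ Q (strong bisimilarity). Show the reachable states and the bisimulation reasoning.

NO

Reachable graph of P (5 states):
  p0 = b.(a.(0 + 0) | (0 + 0 + a.0)) → ··b··> p1
  p1 = a.(0 + 0) | (0 + 0 + a.0) → ··a··> p2, ··a··> p3
  p2 = (0 + 0) | (0 + 0 + a.0) → ··a··> p4
  p3 = a.(0 + 0) | 0 → ··a··> p4
  p4 = (0 + 0) | 0 → deadlocked
Reachable graph of Q (5 states):
  q0 = a.(a.(0 + 0) | (0 + 0 + a.0)) → ··a··> q1
  q1 = a.(0 + 0) | (0 + 0 + a.0) → ··a··> q2, ··a··> q3
  q2 = (0 + 0) | (0 + 0 + a.0) → ··a··> q4
  q3 = a.(0 + 0) | 0 → ··a··> q4
  q4 = (0 + 0) | 0 → deadlocked
Coarsest stable partition (strong bisimilarity classes):
  B0 = {p0}
  B1 = {p1, q1}
  B2 = {p2, p3, q2, q3}
  B3 = {p4, q4}
  B4 = {q0}
p0 ∈ B0, q0 ∈ B4 → different blocks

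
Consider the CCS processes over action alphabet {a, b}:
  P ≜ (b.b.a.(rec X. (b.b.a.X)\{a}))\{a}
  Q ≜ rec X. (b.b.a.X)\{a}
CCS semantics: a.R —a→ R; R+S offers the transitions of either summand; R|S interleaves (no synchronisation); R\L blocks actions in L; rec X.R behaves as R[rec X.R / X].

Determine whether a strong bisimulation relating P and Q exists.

LTS(P): 3 reachable states
  s0 = (b.b.a.(rec X. (b.b.a.X)\{a}))\{a} → =b=> s1
  s1 = (b.a.(rec X. (b.b.a.X)\{a}))\{a} → =b=> s2
  s2 = (a.(rec X. (b.b.a.X)\{a}))\{a} → ∅
LTS(Q): 3 reachable states
  t0 = rec X. (b.b.a.X)\{a} → =b=> t1
  t1 = (b.a.(rec X. (b.b.a.X)\{a}))\{a} → =b=> t2
  t2 = (a.(rec X. (b.b.a.X)\{a}))\{a} → ∅
Coarsest stable partition (strong bisimilarity classes):
  B0 = {s0, t0}
  B1 = {s1, t1}
  B2 = {s2, t2}
s0 ∈ B0, t0 ∈ B0 → same block

bisimilar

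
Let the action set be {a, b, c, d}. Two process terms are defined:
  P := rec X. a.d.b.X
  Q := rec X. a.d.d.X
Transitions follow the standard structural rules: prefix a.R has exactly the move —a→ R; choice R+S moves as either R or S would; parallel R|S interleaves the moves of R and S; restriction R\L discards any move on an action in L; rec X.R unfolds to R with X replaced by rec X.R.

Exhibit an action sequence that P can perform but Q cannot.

adb

P's transition system — 3 states:
  m0 = rec X. a.d.b.X ⊢ ··a··> m1
  m1 = d.b.(rec X. a.d.b.X) ⊢ ··d··> m2
  m2 = b.(rec X. a.d.b.X) ⊢ ··b··> m0
Q's transition system — 3 states:
  n0 = rec X. a.d.d.X ⊢ ··a··> n1
  n1 = d.d.(rec X. a.d.d.X) ⊢ ··d··> n2
  n2 = d.(rec X. a.d.d.X) ⊢ ··d··> n0
Trace ⟨adb⟩ through P, begin at {m0}:
  after a @ step 1: {m1}
  after d @ step 2: {m2}
  after b @ step 3: {m0}
  P completes σ.
Trace ⟨adb⟩ through Q, begin at {n0}:
  after a @ step 1: {n1}
  after d @ step 2: {n2}
  after b @ step 3: ∅  — Q cannot continue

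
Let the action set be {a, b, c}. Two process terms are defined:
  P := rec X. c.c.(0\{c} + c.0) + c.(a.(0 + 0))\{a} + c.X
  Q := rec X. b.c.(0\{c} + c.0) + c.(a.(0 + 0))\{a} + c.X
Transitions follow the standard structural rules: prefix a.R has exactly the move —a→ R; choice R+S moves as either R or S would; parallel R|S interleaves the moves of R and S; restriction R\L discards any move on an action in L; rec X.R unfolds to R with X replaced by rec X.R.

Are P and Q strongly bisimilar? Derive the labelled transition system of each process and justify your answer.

not bisimilar

LTS(P): 5 reachable states
  m0 = rec X. c.c.(0\{c} + c.0) + c.(a.(0 + 0))\{a} + c.X has moves --c--▸ m0, --c--▸ m1, --c--▸ m2
  m1 = (a.(0 + 0))\{a} has moves stopped
  m2 = c.(0\{c} + c.0) has moves --c--▸ m3
  m3 = 0\{c} + c.0 has moves --c--▸ m4
  m4 = 0 has moves stopped
LTS(Q): 5 reachable states
  n0 = rec X. b.c.(0\{c} + c.0) + c.(a.(0 + 0))\{a} + c.X has moves --b--▸ n1, --c--▸ n0, --c--▸ n2
  n1 = c.(0\{c} + c.0) has moves --c--▸ n3
  n2 = (a.(0 + 0))\{a} has moves stopped
  n3 = 0\{c} + c.0 has moves --c--▸ n4
  n4 = 0 has moves stopped
Partition-refinement fixed point:
  B0 = {m0}
  B1 = {m2, n1}
  B2 = {m3, n3}
  B3 = {m1, m4, n2, n4}
  B4 = {n0}
m0 ∈ B0, n0 ∈ B4 → different blocks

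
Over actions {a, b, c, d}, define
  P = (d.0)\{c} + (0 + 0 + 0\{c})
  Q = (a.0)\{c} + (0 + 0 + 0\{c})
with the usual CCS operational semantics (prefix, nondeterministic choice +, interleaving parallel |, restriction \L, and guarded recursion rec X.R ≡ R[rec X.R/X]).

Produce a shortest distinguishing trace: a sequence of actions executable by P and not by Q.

Reachable graph of P (2 states):
  m0 = (d.0)\{c} + (0 + 0 + 0\{c}) :: —d→ m1
  m1 = 0\{c} :: (no moves)
Reachable graph of Q (2 states):
  n0 = (a.0)\{c} + (0 + 0 + 0\{c}) :: —a→ n1
  n1 = 0\{c} :: (no moves)
Trace ⟨d⟩ through P, begin at {m0}:
  [1] d ⇒ {m1}
  ✓ P
Trace ⟨d⟩ through Q, begin at {n0}:
  [1] d ⇒ no successor for Q

d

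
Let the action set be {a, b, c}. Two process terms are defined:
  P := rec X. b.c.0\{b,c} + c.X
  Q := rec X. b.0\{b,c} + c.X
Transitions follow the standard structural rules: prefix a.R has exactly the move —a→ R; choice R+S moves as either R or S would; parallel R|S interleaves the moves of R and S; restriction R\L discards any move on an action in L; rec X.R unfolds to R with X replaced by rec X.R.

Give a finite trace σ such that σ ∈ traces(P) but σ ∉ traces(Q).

Reachable graph of P (3 states):
  p0 = rec X. b.c.0\{b,c} + c.X has moves --b--▸ p1, --c--▸ p0
  p1 = c.0\{b,c} has moves --c--▸ p2
  p2 = 0\{b,c} has moves stopped
Reachable graph of Q (2 states):
  q0 = rec X. b.0\{b,c} + c.X has moves --b--▸ q1, --c--▸ q0
  q1 = 0\{b,c} has moves stopped
Executing bc from P (initial set {p0}):
  step 1 (b): {p1}
  step 2 (c): {p2}
  P completes σ.
Executing bc from Q (initial set {q0}):
  step 1 (b): {q1}
  step 2 (c): ∅ (Q stuck)

bc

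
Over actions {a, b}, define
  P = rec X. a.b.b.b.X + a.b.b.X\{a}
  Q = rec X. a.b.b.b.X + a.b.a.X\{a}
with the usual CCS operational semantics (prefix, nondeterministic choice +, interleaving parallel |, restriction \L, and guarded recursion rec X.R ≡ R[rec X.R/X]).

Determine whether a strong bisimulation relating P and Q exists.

not bisimilar

Reachable graph of P (7 states):
  s0 = rec X. a.b.b.b.X + a.b.b.X\{a} :: =a=> s1, =a=> s2
  s1 = b.b.(rec X. a.b.b.b.X + a.b.b.X\{a})\{a} :: =b=> s3
  s2 = b.b.b.(rec X. a.b.b.b.X + a.b.b.X\{a}) :: =b=> s4
  s3 = b.(rec X. a.b.b.b.X + a.b.b.X\{a})\{a} :: =b=> s5
  s4 = b.b.(rec X. a.b.b.b.X + a.b.b.X\{a}) :: =b=> s6
  s5 = (rec X. a.b.b.b.X + a.b.b.X\{a})\{a} :: (no moves)
  s6 = b.(rec X. a.b.b.b.X + a.b.b.X\{a}) :: =b=> s0
Reachable graph of Q (7 states):
  t0 = rec X. a.b.b.b.X + a.b.a.X\{a} :: =a=> t1, =a=> t2
  t1 = b.a.(rec X. a.b.b.b.X + a.b.a.X\{a})\{a} :: =b=> t3
  t2 = b.b.b.(rec X. a.b.b.b.X + a.b.a.X\{a}) :: =b=> t4
  t3 = a.(rec X. a.b.b.b.X + a.b.a.X\{a})\{a} :: =a=> t5
  t4 = b.b.(rec X. a.b.b.b.X + a.b.a.X\{a}) :: =b=> t6
  t5 = (rec X. a.b.b.b.X + a.b.a.X\{a})\{a} :: (no moves)
  t6 = b.(rec X. a.b.b.b.X + a.b.a.X\{a}) :: =b=> t0
Partition-refinement fixed point:
  B0 = {s0}
  B1 = {s2}
  B2 = {s4}
  B3 = {s6}
  B4 = {s1}
  B5 = {s3}
  B6 = {s5, t5}
  B7 = {t0}
  B8 = {t2}
  B9 = {t4}
  B10 = {t6}
  B11 = {t1}
  B12 = {t3}
s0 ∈ B0, t0 ∈ B7 → different blocks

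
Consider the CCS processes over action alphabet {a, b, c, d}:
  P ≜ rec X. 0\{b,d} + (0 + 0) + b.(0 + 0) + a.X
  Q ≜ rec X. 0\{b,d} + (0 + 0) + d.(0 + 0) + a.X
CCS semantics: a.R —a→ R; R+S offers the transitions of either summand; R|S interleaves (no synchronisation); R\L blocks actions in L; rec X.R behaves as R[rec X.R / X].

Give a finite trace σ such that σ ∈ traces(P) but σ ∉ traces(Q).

b

P's transition system — 2 states:
  s0 = rec X. 0\{b,d} + (0 + 0) + b.(0 + 0) + a.X ⊢ --a--▸ s0, --b--▸ s1
  s1 = 0 + 0 ⊢ (no moves)
Q's transition system — 2 states:
  t0 = rec X. 0\{b,d} + (0 + 0) + d.(0 + 0) + a.X ⊢ --a--▸ t0, --d--▸ t1
  t1 = 0 + 0 ⊢ (no moves)
Executing b from P (initial set {s0}):
  step 1 (b): {s1}
  — P admits the full trace.
Executing b from Q (initial set {t0}):
  step 1 (b): no successor for Q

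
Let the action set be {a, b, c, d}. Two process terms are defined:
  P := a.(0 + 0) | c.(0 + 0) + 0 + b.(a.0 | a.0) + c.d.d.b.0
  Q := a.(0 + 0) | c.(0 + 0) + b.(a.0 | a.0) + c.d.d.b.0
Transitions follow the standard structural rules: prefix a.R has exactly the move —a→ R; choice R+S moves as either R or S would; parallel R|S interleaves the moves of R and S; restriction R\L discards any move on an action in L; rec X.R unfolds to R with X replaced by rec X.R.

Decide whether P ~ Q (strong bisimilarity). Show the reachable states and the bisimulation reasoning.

P ~ Q

Reachable graph of P (12 states):
  s0 = a.(0 + 0) | c.(0 + 0) + 0 + b.(a.0 | a.0) + c.d.d.b.0 has moves ··a··> s1, ··b··> s2, ··c··> s3, ··c··> s4
  s1 = (0 + 0) | c.(0 + 0) has moves ··c··> s5
  s2 = a.0 | a.0 has moves ··a··> s6, ··a··> s7
  s3 = a.(0 + 0) | (0 + 0) has moves ··a··> s5
  s4 = d.d.b.0 has moves ··d··> s8
  s5 = (0 + 0) | (0 + 0) has moves (no moves)
  s6 = 0 | a.0 has moves ··a··> s9
  s7 = a.0 | 0 has moves ··a··> s9
  s8 = d.b.0 has moves ··d··> s10
  s9 = 0 | 0 has moves (no moves)
  s10 = b.0 has moves ··b··> s11
  s11 = 0 has moves (no moves)
Reachable graph of Q (12 states):
  t0 = a.(0 + 0) | c.(0 + 0) + b.(a.0 | a.0) + c.d.d.b.0 has moves ··a··> t1, ··b··> t2, ··c··> t3, ··c··> t4
  t1 = (0 + 0) | c.(0 + 0) has moves ··c··> t5
  t2 = a.0 | a.0 has moves ··a··> t6, ··a··> t7
  t3 = a.(0 + 0) | (0 + 0) has moves ··a··> t5
  t4 = d.d.b.0 has moves ··d··> t8
  t5 = (0 + 0) | (0 + 0) has moves (no moves)
  t6 = 0 | a.0 has moves ··a··> t9
  t7 = a.0 | 0 has moves ··a··> t9
  t8 = d.b.0 has moves ··d··> t10
  t9 = 0 | 0 has moves (no moves)
  t10 = b.0 has moves ··b··> t11
  t11 = 0 has moves (no moves)
Coarsest stable partition (strong bisimilarity classes):
  B0 = {s0, t0}
  B1 = {s1, t1}
  B2 = {s11, s5, s9, t11, t5, t9}
  B3 = {s4, t4}
  B4 = {s8, t8}
  B5 = {s10, t10}
  B6 = {s3, s6, s7, t3, t6, t7}
  B7 = {s2, t2}
s0 ∈ B0, t0 ∈ B0 → same block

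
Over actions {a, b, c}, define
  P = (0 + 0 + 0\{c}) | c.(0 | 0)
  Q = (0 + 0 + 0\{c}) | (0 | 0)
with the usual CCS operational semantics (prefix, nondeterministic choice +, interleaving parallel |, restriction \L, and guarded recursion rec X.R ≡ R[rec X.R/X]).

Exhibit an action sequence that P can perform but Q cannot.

c

P's transition system — 2 states:
  s0 = (0 + 0 + 0\{c}) | c.(0 | 0) ⊢ --c--▸ s1
  s1 = (0 + 0 + 0\{c}) | (0 | 0) ⊢ ∅
Q's transition system — 1 states:
  t0 = (0 + 0 + 0\{c}) | (0 | 0) ⊢ ∅
Executing c from P (initial set {s0}):
  [1] c ⇒ {s1}
  P completes σ.
Executing c from Q (initial set {t0}):
  [1] c ⇒ ∅ (Q stuck)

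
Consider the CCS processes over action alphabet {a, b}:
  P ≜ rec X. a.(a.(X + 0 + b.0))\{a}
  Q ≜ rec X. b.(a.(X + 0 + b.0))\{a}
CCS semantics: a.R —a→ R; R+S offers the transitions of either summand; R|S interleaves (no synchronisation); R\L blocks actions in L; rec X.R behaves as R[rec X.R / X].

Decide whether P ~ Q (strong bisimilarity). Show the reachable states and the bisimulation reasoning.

not bisimilar

P's transition system — 2 states:
  u0 = rec X. a.(a.(X + 0 + b.0))\{a} has moves —a→ u1
  u1 = (a.((rec X. a.(a.(X + 0 + b.0))\{a}) + 0 + b.0))\{a} has moves ·
Q's transition system — 2 states:
  v0 = rec X. b.(a.(X + 0 + b.0))\{a} has moves —b→ v1
  v1 = (a.((rec X. b.(a.(X + 0 + b.0))\{a}) + 0 + b.0))\{a} has moves ·
Bisimilarity quotient blocks:
  B0 = {u0}
  B1 = {u1, v1}
  B2 = {v0}
u0 ∈ B0, v0 ∈ B2 → different blocks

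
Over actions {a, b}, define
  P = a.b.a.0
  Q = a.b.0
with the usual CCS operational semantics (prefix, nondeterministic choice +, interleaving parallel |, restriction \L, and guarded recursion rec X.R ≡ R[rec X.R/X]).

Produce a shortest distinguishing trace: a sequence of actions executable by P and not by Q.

aba

P's transition system — 4 states:
  u0 = a.b.a.0 → —a→ u1
  u1 = b.a.0 → —b→ u2
  u2 = a.0 → —a→ u3
  u3 = 0 → stopped
Q's transition system — 3 states:
  v0 = a.b.0 → —a→ v1
  v1 = b.0 → —b→ v2
  v2 = 0 → stopped
Trace ⟨aba⟩ through P, begin at {u0}:
  after a @ step 1: {u1}
  after b @ step 2: {u2}
  after a @ step 3: {u3}
  ✓ P
Trace ⟨aba⟩ through Q, begin at {v0}:
  after a @ step 1: {v1}
  after b @ step 2: {v2}
  after a @ step 3: ∅  — Q cannot continue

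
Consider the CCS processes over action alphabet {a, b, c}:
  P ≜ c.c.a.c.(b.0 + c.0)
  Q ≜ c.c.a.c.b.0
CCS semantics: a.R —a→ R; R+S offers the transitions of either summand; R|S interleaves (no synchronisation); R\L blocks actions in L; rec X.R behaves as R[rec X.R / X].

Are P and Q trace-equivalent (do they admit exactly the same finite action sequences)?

trace-distinct — witness ⟨ccacc⟩

P's transition system — 6 states:
  p0 = c.c.a.c.(b.0 + c.0) ⊢ —c→ p1
  p1 = c.a.c.(b.0 + c.0) ⊢ —c→ p2
  p2 = a.c.(b.0 + c.0) ⊢ —a→ p3
  p3 = c.(b.0 + c.0) ⊢ —c→ p4
  p4 = b.0 + c.0 ⊢ —b→ p5, —c→ p5
  p5 = 0 ⊢ ∅
Q's transition system — 6 states:
  q0 = c.c.a.c.b.0 ⊢ —c→ q1
  q1 = c.a.c.b.0 ⊢ —c→ q2
  q2 = a.c.b.0 ⊢ —a→ q3
  q3 = c.b.0 ⊢ —c→ q4
  q4 = b.0 ⊢ —b→ q5
  q5 = 0 ⊢ ∅
Executing ccacc from P (initial set {p0}):
  [1] c ⇒ {p1}
  [2] c ⇒ {p2}
  [3] a ⇒ {p3}
  [4] c ⇒ {p4}
  [5] c ⇒ {p5}
  ✓ P
Executing ccacc from Q (initial set {q0}):
  [1] c ⇒ {q1}
  [2] c ⇒ {q2}
  [3] a ⇒ {q3}
  [4] c ⇒ {q4}
  [5] c ⇒ ∅ (Q stuck)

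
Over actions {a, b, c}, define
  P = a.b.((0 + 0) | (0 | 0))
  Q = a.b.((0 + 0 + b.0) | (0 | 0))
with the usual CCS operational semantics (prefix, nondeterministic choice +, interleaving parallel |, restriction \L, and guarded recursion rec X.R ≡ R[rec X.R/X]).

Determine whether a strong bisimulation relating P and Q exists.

NO

P's transition system — 3 states:
  m0 = a.b.((0 + 0) | (0 | 0)) has moves ··a··> m1
  m1 = b.((0 + 0) | (0 | 0)) has moves ··b··> m2
  m2 = (0 + 0) | (0 | 0) has moves ·
Q's transition system — 4 states:
  n0 = a.b.((0 + 0 + b.0) | (0 | 0)) has moves ··a··> n1
  n1 = b.((0 + 0 + b.0) | (0 | 0)) has moves ··b··> n2
  n2 = (0 + 0 + b.0) | (0 | 0) has moves ··b··> n3
  n3 = 0 | (0 | 0) has moves ·
Coarsest stable partition (strong bisimilarity classes):
  B0 = {m0}
  B1 = {m1, n2}
  B2 = {m2, n3}
  B3 = {n0}
  B4 = {n1}
m0 ∈ B0, n0 ∈ B3 → different blocks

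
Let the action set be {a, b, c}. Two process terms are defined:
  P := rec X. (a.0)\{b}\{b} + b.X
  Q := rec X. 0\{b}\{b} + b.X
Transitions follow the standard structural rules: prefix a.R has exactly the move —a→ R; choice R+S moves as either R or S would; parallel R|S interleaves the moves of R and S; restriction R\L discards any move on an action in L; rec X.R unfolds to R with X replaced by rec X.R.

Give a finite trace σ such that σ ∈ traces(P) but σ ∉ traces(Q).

a

Reachable graph of P (2 states):
  u0 = rec X. (a.0)\{b}\{b} + b.X has moves =a=> u1, =b=> u0
  u1 = 0\{b}\{b} has moves ·
Reachable graph of Q (1 states):
  v0 = rec X. 0\{b}\{b} + b.X has moves =b=> v0
Trace ⟨a⟩ through P, begin at {u0}:
  after a @ step 1: {u1}
  P completes σ.
Trace ⟨a⟩ through Q, begin at {v0}:
  after a @ step 1: ∅  — Q cannot continue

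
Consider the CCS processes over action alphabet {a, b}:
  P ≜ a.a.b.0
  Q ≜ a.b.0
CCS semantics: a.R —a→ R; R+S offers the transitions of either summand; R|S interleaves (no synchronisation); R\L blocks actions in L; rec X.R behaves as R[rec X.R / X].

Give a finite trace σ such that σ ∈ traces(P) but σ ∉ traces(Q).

aa

LTS(P): 4 reachable states
  u0 = a.a.b.0 ⊢ -a-> u1
  u1 = a.b.0 ⊢ -a-> u2
  u2 = b.0 ⊢ -b-> u3
  u3 = 0 ⊢ ∅
LTS(Q): 3 reachable states
  v0 = a.b.0 ⊢ -a-> v1
  v1 = b.0 ⊢ -b-> v2
  v2 = 0 ⊢ ∅
Executing aa from P (initial set {u0}):
  after a @ step 1: {u1}
  after a @ step 2: {u2}
  — P admits the full trace.
Executing aa from Q (initial set {v0}):
  after a @ step 1: {v1}
  after a @ step 2: no successor for Q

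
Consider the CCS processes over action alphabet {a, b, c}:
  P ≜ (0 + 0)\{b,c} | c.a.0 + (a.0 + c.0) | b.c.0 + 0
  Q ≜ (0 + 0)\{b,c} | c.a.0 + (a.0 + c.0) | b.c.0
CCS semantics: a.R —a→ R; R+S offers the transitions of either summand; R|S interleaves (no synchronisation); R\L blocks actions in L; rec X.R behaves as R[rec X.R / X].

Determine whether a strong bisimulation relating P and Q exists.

bisimilar

LTS(P): 8 reachable states
  u0 = (0 + 0)\{b,c} | c.a.0 + (a.0 + c.0) | b.c.0 + 0 | =a=> u1, =b=> u2, =c=> u1, =c=> u3
  u1 = 0 | b.c.0 | =b=> u4
  u2 = (a.0 + c.0) | c.0 | =a=> u4, =c=> u4, =c=> u5
  u3 = (0 + 0)\{b,c} | a.0 | =a=> u6
  u4 = 0 | c.0 | =c=> u7
  u5 = (a.0 + c.0) | 0 | =a=> u7, =c=> u7
  u6 = (0 + 0)\{b,c} | 0 | stopped
  u7 = 0 | 0 | stopped
LTS(Q): 8 reachable states
  v0 = (0 + 0)\{b,c} | c.a.0 + (a.0 + c.0) | b.c.0 | =a=> v1, =b=> v2, =c=> v1, =c=> v3
  v1 = 0 | b.c.0 | =b=> v4
  v2 = (a.0 + c.0) | c.0 | =a=> v4, =c=> v4, =c=> v5
  v3 = (0 + 0)\{b,c} | a.0 | =a=> v6
  v4 = 0 | c.0 | =c=> v7
  v5 = (a.0 + c.0) | 0 | =a=> v7, =c=> v7
  v6 = (0 + 0)\{b,c} | 0 | stopped
  v7 = 0 | 0 | stopped
Bisimilarity quotient blocks:
  B0 = {u0, v0}
  B1 = {u1, v1}
  B2 = {u4, v4}
  B3 = {u6, u7, v6, v7}
  B4 = {u2, v2}
  B5 = {u5, v5}
  B6 = {u3, v3}
u0 ∈ B0, v0 ∈ B0 → same block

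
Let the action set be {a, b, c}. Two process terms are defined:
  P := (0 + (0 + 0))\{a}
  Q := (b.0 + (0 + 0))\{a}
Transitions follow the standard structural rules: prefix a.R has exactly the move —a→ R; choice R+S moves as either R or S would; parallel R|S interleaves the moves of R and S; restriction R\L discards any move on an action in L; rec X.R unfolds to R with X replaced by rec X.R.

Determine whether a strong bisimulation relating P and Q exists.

not bisimilar

Reachable graph of P (1 states):
  s0 = (0 + (0 + 0))\{a} :: ·
Reachable graph of Q (2 states):
  t0 = (b.0 + (0 + 0))\{a} :: =b=> t1
  t1 = 0\{a} :: ·
Coarsest stable partition (strong bisimilarity classes):
  B0 = {s0, t1}
  B1 = {t0}
s0 ∈ B0, t0 ∈ B1 → different blocks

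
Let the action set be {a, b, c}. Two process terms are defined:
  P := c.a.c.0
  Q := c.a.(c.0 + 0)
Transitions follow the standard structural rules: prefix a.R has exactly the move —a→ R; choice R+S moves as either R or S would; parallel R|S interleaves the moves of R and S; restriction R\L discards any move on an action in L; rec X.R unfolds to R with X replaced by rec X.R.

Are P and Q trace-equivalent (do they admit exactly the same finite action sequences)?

traces(P) = traces(Q)

LTS(P): 4 reachable states
  s0 = c.a.c.0 ⊢ —c→ s1
  s1 = a.c.0 ⊢ —a→ s2
  s2 = c.0 ⊢ —c→ s3
  s3 = 0 ⊢ ·
LTS(Q): 4 reachable states
  t0 = c.a.(c.0 + 0) ⊢ —c→ t1
  t1 = a.(c.0 + 0) ⊢ —a→ t2
  t2 = c.0 + 0 ⊢ —c→ t3
  t3 = 0 ⊢ ·
Bisimilarity quotient blocks:
  B0 = {s0, t0}
  B1 = {s1, t1}
  B2 = {s2, t2}
  B3 = {s3, t3}
s0 ∈ B0, t0 ∈ B0 → same block
Bisimilar ⇒ trace-equivalent.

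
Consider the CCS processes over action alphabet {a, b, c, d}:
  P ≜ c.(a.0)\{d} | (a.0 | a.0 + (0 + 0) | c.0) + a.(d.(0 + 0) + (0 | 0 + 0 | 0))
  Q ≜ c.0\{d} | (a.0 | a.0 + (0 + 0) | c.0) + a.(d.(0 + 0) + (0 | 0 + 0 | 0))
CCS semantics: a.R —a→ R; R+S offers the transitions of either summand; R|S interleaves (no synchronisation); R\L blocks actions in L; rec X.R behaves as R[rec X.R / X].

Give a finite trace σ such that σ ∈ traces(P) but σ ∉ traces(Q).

cca

P's transition system — 17 states:
  u0 = c.(a.0)\{d} | (a.0 | a.0 + (0 + 0) | c.0) + a.(d.(0 + 0) + (0 | 0 + 0 | 0)) has moves ··a··> u1, ··a··> u2, ··a··> u3, ··c··> u4, ··c··> u5
  u1 = c.(a.0)\{d} | (0 | a.0) has moves ··a··> u6, ··c··> u7
  u2 = c.(a.0)\{d} | (a.0 | 0) has moves ··a··> u6, ··c··> u8
  u3 = d.(0 + 0) + (0 | 0 + 0 | 0) has moves ··d··> u9
  u4 = (a.0)\{d} | (a.0 | a.0 + (0 + 0) | c.0) has moves ··a··> u10, ··a··> u7, ··a··> u8, ··c··> u11
  u5 = c.(a.0)\{d} | ((0 + 0) | 0) has moves ··c··> u11
  u6 = c.(a.0)\{d} | (0 | 0) has moves ··c··> u12
  u7 = (a.0)\{d} | (0 | a.0) has moves ··a··> u12, ··a··> u13
  u8 = (a.0)\{d} | (a.0 | 0) has moves ··a··> u12, ··a··> u14
  u9 = 0 + 0 has moves deadlocked
  u10 = 0\{d} | (a.0 | a.0 + (0 + 0) | c.0) has moves ··a··> u13, ··a··> u14, ··c··> u15
  u11 = (a.0)\{d} | ((0 + 0) | 0) has moves ··a··> u15
  u12 = (a.0)\{d} | (0 | 0) has moves ··a··> u16
  u13 = 0\{d} | (0 | a.0) has moves ··a··> u16
  u14 = 0\{d} | (a.0 | 0) has moves ··a··> u16
  u15 = 0\{d} | ((0 + 0) | 0) has moves deadlocked
  u16 = 0\{d} | (0 | 0) has moves deadlocked
Q's transition system — 12 states:
  v0 = c.0\{d} | (a.0 | a.0 + (0 + 0) | c.0) + a.(d.(0 + 0) + (0 | 0 + 0 | 0)) has moves ··a··> v1, ··a··> v2, ··a··> v3, ··c··> v4, ··c··> v5
  v1 = c.0\{d} | (0 | a.0) has moves ··a··> v6, ··c··> v7
  v2 = c.0\{d} | (a.0 | 0) has moves ··a··> v6, ··c··> v8
  v3 = d.(0 + 0) + (0 | 0 + 0 | 0) has moves ··d··> v9
  v4 = 0\{d} | (a.0 | a.0 + (0 + 0) | c.0) has moves ··a··> v7, ··a··> v8, ··c··> v10
  v5 = c.0\{d} | ((0 + 0) | 0) has moves ··c··> v10
  v6 = c.0\{d} | (0 | 0) has moves ··c··> v11
  v7 = 0\{d} | (0 | a.0) has moves ··a··> v11
  v8 = 0\{d} | (a.0 | 0) has moves ··a··> v11
  v9 = 0 + 0 has moves deadlocked
  v10 = 0\{d} | ((0 + 0) | 0) has moves deadlocked
  v11 = 0\{d} | (0 | 0) has moves deadlocked
Executing cca from P (initial set {u0}):
  [1] c ⇒ {u4, u5}
  [2] c ⇒ {u11}
  [3] a ⇒ {u15}
  ✓ P
Executing cca from Q (initial set {v0}):
  [1] c ⇒ {v4, v5}
  [2] c ⇒ {v10}
  [3] a ⇒ ∅  — Q cannot continue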